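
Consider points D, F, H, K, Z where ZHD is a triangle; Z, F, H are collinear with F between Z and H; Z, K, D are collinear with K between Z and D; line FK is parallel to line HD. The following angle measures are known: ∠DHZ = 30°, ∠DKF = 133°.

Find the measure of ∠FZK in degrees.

∠FZK = 103°

1. ∠KFZ = 30°  [FK∥HD, corresponding at F]
2. ∠FKZ = 47°  [linear pair at K on ZD]
3. ∠FZK = 103°  [△ZFK]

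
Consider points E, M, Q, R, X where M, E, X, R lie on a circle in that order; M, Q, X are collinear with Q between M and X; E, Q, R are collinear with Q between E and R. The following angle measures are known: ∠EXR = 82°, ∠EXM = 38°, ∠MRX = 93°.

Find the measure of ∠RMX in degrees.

∠RMX = 43°

1. ∠EMR = 98°  [cyclic MEXR, opposite ∠M+∠X]
2. ∠ERM = 38°  [same arc ME]
3. ∠MER = 44°  [△MER]
4. ∠MXR = 44°  [same arc MR]
5. ∠RMX = 43°  [△MXR]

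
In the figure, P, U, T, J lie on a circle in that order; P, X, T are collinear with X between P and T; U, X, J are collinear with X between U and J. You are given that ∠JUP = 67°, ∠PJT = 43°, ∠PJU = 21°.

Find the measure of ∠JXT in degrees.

1. ∠JTP = 67°  [same arc PJ]
2. ∠JPT = 70°  [△PTJ]
3. ∠JXP = 89°  [△PXJ]
4. ∠JXT = 91°  [linear pair at X on PT]

∠JXT = 91°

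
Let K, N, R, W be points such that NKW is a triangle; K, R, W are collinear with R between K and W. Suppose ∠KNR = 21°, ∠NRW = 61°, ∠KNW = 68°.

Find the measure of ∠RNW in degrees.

1. ∠KRN = 119°  [linear pair at R on KW]
2. ∠NKR = 40°  [△NKR]
3. ∠NKW = 40°  [R on ray KW]
4. ∠KWN = 72°  [△NKW]
5. ∠NWR = 72°  [R on ray WK]
6. ∠RNW = 47°  [△NRW]

∠RNW = 47°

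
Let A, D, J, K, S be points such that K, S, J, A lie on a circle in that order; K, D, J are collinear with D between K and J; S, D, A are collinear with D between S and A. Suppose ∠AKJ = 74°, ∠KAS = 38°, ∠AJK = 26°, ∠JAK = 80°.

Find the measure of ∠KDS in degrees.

∠KDS = 112°

1. ∠KJS = 38°  [same arc KS]
2. ∠ASK = 26°  [same arc KA]
3. ∠JSK = 100°  [cyclic KSJA, opposite ∠S+∠A]
4. ∠JKS = 42°  [△KSJ]
5. ∠KDS = 112°  [△KDS]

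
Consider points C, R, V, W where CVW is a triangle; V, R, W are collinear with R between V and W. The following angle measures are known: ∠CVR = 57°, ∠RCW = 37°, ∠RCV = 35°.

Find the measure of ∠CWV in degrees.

1. ∠CRV = 88°  [△CVR]
2. ∠CRW = 92°  [linear pair at R on VW]
3. ∠CWR = 51°  [△CRW]
4. ∠CWV = 51°  [R on ray WV]

∠CWV = 51°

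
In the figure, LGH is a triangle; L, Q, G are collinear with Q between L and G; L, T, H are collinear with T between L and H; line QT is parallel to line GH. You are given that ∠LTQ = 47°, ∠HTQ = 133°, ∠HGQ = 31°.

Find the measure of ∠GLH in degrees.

∠GLH = 102°

1. ∠GHL = 47°  [QT∥GH, corresponding at T]
2. ∠HGL = 31°  [Q on ray GL]
3. ∠GLH = 102°  [△LGH]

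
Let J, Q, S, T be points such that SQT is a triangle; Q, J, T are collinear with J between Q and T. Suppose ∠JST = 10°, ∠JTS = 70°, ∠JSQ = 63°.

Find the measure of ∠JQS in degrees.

∠JQS = 37°

1. ∠SJT = 100°  [△SJT]
2. ∠QJS = 80°  [linear pair at J on QT]
3. ∠JQS = 37°  [△SQJ]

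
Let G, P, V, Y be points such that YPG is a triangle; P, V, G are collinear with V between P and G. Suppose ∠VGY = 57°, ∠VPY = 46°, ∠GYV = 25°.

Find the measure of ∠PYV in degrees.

1. ∠GVY = 98°  [△YVG]
2. ∠PVY = 82°  [linear pair at V on PG]
3. ∠PYV = 52°  [△YPV]

∠PYV = 52°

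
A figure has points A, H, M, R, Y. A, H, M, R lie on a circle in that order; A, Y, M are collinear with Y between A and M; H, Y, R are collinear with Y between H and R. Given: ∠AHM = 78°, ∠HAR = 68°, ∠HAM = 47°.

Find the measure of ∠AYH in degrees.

1. ∠AMH = 55°  [△AHM]
2. ∠ARH = 55°  [same arc AH]
3. ∠AHR = 57°  [△AHR]
4. ∠AYH = 76°  [△AYH]

∠AYH = 76°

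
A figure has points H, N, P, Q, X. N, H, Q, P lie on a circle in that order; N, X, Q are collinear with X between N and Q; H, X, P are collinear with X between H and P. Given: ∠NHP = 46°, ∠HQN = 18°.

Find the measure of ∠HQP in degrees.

∠HQP = 64°

1. ∠HPN = 18°  [same arc NH]
2. ∠HNP = 116°  [△NHP]
3. ∠HQP = 64°  [cyclic NHQP, opposite ∠N+∠Q]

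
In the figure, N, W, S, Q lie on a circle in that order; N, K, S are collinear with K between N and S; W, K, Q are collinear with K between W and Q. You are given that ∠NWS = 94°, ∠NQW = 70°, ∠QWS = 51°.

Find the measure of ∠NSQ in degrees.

1. ∠NQS = 86°  [cyclic NWSQ, opposite ∠W+∠Q]
2. ∠QNS = 51°  [same arc SQ]
3. ∠NSQ = 43°  [△NSQ]

∠NSQ = 43°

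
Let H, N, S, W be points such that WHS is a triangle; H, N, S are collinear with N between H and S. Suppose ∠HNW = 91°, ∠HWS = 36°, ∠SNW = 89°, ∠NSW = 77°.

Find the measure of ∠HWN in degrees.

1. ∠HSW = 77°  [N on ray SH]
2. ∠SHW = 67°  [△WHS]
3. ∠NHW = 67°  [N on ray HS]
4. ∠HWN = 22°  [△WHN]

∠HWN = 22°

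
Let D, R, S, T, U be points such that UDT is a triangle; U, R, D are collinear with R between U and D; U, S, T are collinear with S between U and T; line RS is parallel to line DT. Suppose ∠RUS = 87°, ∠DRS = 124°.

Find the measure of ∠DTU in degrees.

∠DTU = 37°

1. ∠SRU = 56°  [linear pair at R on UD]
2. ∠RSU = 37°  [△URS]
3. ∠DTU = 37°  [RS∥DT, corresponding at S]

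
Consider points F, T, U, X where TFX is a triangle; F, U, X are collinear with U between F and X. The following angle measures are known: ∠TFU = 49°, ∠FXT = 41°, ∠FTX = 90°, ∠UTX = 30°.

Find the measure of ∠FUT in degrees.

1. ∠TXU = 41°  [U on ray XF]
2. ∠TUX = 109°  [△TUX]
3. ∠FUT = 71°  [linear pair at U on FX]

∠FUT = 71°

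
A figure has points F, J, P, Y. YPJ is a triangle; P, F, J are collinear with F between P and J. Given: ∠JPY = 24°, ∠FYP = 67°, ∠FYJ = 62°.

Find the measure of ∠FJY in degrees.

∠FJY = 27°

1. ∠FPY = 24°  [F on ray PJ]
2. ∠PFY = 89°  [△YPF]
3. ∠JFY = 91°  [linear pair at F on PJ]
4. ∠FJY = 27°  [△YFJ]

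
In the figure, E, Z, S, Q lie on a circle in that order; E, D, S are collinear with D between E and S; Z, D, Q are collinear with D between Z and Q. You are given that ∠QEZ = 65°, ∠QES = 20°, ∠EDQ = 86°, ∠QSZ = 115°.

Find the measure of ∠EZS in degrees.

∠EZS = 61°

1. ∠QZS = 20°  [same arc SQ]
2. ∠SDZ = 86°  [vertical angles at D]
3. ∠SQZ = 45°  [△ZSQ]
4. ∠ESZ = 74°  [△ZDS]
5. ∠SEZ = 45°  [same arc ZS]
6. ∠EZS = 61°  [△EZS]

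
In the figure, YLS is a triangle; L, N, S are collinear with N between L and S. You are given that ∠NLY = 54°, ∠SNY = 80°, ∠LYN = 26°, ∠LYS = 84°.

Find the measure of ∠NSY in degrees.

∠NSY = 42°

1. ∠SLY = 54°  [N on ray LS]
2. ∠LSY = 42°  [△YLS]
3. ∠NSY = 42°  [N on ray SL]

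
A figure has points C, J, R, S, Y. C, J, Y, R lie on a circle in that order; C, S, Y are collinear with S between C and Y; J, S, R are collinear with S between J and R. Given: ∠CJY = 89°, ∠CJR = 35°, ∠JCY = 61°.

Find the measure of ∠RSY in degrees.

1. ∠CYR = 35°  [same arc CR]
2. ∠JRY = 61°  [same arc JY]
3. ∠RSY = 84°  [△YSR]

∠RSY = 84°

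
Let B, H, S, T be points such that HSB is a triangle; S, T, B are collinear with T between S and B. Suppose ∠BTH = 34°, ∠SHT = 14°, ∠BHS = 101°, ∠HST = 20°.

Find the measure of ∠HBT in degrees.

1. ∠BSH = 20°  [T on ray SB]
2. ∠HBS = 59°  [△HSB]
3. ∠HBT = 59°  [T on ray BS]

∠HBT = 59°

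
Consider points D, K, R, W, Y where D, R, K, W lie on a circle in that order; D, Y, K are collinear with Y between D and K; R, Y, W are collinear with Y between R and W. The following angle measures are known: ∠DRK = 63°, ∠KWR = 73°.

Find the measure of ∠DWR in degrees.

∠DWR = 44°

1. ∠KDR = 73°  [same arc RK]
2. ∠DKR = 44°  [△DRK]
3. ∠DWR = 44°  [same arc DR]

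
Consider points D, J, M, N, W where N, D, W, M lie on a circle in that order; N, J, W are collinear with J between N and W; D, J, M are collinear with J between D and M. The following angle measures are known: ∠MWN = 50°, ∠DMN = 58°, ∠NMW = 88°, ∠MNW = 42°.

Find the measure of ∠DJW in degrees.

1. ∠DWN = 58°  [same arc ND]
2. ∠MDW = 42°  [same arc WM]
3. ∠DJW = 80°  [△DJW]

∠DJW = 80°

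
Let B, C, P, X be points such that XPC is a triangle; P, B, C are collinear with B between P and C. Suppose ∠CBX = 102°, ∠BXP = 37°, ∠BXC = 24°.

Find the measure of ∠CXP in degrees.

1. ∠BCX = 54°  [△XBC]
2. ∠PBX = 78°  [linear pair at B on PC]
3. ∠BPX = 65°  [△XPB]
4. ∠PCX = 54°  [B on ray CP]
5. ∠CPX = 65°  [B on ray PC]
6. ∠CXP = 61°  [△XPC]

∠CXP = 61°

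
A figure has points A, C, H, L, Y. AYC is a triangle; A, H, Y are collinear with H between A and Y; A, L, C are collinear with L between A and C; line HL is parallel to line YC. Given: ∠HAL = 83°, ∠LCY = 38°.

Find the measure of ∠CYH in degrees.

1. ∠CAY = 83°  [H on AY, L on AC]
2. ∠ACY = 38°  [L on ray CA]
3. ∠AYC = 59°  [△AYC]
4. ∠CYH = 59°  [H on ray YA]

∠CYH = 59°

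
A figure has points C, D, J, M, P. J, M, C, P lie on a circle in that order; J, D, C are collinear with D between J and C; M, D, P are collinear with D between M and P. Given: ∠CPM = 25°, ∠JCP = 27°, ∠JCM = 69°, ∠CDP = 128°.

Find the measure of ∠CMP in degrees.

1. ∠JPM = 69°  [same arc JM]
2. ∠JDP = 52°  [linear pair at D on JC]
3. ∠CJP = 59°  [△JDP]
4. ∠CMP = 59°  [same arc CP]

∠CMP = 59°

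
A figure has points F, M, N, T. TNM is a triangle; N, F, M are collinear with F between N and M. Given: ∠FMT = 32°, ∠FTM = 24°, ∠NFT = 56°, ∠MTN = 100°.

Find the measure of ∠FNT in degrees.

∠FNT = 48°

1. ∠NMT = 32°  [F on ray MN]
2. ∠MNT = 48°  [△TNM]
3. ∠FNT = 48°  [F on ray NM]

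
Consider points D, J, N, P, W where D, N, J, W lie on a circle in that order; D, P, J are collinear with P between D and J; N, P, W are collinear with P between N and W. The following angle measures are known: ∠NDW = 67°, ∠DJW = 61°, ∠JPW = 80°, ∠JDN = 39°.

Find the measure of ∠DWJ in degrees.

1. ∠DNW = 61°  [same arc DW]
2. ∠DPW = 100°  [linear pair at P on DJ]
3. ∠DWN = 52°  [△DNW]
4. ∠JDW = 28°  [△DPW]
5. ∠DWJ = 91°  [△DJW]

∠DWJ = 91°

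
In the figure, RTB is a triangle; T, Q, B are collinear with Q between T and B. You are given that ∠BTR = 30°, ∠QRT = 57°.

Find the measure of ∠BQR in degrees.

1. ∠QTR = 30°  [Q on ray TB]
2. ∠RQT = 93°  [△RTQ]
3. ∠BQR = 87°  [linear pair at Q on TB]

∠BQR = 87°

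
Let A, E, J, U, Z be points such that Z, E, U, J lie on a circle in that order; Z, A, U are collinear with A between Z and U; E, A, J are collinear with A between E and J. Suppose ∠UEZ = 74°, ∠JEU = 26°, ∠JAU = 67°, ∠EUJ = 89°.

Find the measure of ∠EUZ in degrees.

1. ∠JZU = 26°  [same arc UJ]
2. ∠JAZ = 113°  [linear pair at A on ZU]
3. ∠EJZ = 41°  [△ZAJ]
4. ∠EUZ = 41°  [same arc ZE]

∠EUZ = 41°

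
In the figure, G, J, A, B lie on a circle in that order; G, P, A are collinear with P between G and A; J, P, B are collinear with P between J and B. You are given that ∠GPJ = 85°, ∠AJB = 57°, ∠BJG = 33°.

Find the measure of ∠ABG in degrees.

1. ∠AGB = 57°  [same arc AB]
2. ∠BAG = 33°  [same arc GB]
3. ∠ABG = 90°  [△GAB]

∠ABG = 90°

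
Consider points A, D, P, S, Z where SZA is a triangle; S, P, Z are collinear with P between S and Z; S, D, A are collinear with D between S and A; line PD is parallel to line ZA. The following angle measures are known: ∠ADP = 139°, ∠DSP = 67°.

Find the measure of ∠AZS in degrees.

∠AZS = 72°

1. ∠PDS = 41°  [linear pair at D on SA]
2. ∠DPS = 72°  [△SPD]
3. ∠AZS = 72°  [PD∥ZA, corresponding at P]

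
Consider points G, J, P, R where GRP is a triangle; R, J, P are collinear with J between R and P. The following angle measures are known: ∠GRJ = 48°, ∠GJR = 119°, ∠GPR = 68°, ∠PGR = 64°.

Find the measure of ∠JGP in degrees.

1. ∠GJP = 61°  [linear pair at J on RP]
2. ∠GPJ = 68°  [J on ray PR]
3. ∠JGP = 51°  [△GJP]

∠JGP = 51°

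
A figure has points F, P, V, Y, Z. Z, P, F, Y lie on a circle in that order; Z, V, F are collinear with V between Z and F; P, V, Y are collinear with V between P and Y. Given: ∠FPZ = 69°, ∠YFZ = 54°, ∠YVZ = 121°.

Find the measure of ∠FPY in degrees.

∠FPY = 15°

1. ∠FYZ = 111°  [cyclic ZPFY, opposite ∠P+∠Y]
2. ∠FZY = 15°  [△ZFY]
3. ∠FPY = 15°  [same arc FY]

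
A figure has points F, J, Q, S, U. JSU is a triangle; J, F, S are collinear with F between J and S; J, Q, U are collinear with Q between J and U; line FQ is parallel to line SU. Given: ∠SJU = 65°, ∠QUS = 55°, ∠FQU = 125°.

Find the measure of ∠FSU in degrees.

∠FSU = 60°

1. ∠JUS = 55°  [Q on ray UJ]
2. ∠JSU = 60°  [△JSU]
3. ∠FSU = 60°  [F on ray SJ]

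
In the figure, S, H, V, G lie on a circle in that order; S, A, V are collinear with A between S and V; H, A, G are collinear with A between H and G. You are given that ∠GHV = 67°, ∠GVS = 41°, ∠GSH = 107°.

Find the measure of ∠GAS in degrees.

∠GAS = 81°

1. ∠GSV = 67°  [same arc VG]
2. ∠GHS = 41°  [same arc SG]
3. ∠HGS = 32°  [△SHG]
4. ∠GAS = 81°  [△SAG]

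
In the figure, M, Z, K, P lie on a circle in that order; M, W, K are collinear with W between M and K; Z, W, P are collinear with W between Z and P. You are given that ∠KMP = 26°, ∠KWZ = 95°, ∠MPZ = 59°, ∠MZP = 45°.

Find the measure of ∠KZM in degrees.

1. ∠KZP = 26°  [same arc KP]
2. ∠MWZ = 85°  [linear pair at W on MK]
3. ∠MKZ = 59°  [△ZWK]
4. ∠KMZ = 50°  [△MWZ]
5. ∠KZM = 71°  [△MZK]

∠KZM = 71°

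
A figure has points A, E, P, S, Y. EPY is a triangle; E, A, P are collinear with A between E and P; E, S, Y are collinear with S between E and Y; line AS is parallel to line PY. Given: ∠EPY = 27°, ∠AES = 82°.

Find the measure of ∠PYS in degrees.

∠PYS = 71°

1. ∠EAS = 27°  [AS∥PY, corresponding at A]
2. ∠ASE = 71°  [△EAS]
3. ∠ASY = 109°  [linear pair at S on EY]
4. ∠PYS = 71°  [AS∥PY, co-interior at Y–S]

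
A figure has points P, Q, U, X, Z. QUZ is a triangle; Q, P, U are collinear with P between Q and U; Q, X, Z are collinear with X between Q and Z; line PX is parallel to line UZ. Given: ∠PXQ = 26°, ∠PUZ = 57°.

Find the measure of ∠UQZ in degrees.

1. ∠QZU = 26°  [PX∥UZ, corresponding at X]
2. ∠QUZ = 57°  [P on ray UQ]
3. ∠UQZ = 97°  [△QUZ]

∠UQZ = 97°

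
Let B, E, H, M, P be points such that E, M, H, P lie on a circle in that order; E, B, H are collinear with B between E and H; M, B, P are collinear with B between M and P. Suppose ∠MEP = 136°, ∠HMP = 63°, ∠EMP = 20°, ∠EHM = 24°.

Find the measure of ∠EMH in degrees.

1. ∠HEP = 63°  [same arc HP]
2. ∠EHP = 20°  [same arc EP]
3. ∠EPH = 97°  [△EHP]
4. ∠EMH = 83°  [cyclic EMHP, opposite ∠M+∠P]

∠EMH = 83°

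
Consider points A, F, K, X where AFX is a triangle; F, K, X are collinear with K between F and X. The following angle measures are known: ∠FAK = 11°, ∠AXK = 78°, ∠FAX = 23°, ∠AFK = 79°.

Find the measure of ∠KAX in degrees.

1. ∠AKF = 90°  [△AFK]
2. ∠AKX = 90°  [linear pair at K on FX]
3. ∠KAX = 12°  [△AKX]

∠KAX = 12°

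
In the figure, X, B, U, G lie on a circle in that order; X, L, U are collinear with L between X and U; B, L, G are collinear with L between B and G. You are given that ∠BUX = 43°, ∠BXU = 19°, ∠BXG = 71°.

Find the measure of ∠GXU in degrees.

1. ∠BGX = 43°  [same arc XB]
2. ∠UBX = 118°  [△XBU]
3. ∠GBX = 66°  [△XBG]
4. ∠UGX = 62°  [cyclic XBUG, opposite ∠B+∠G]
5. ∠GUX = 66°  [same arc XG]
6. ∠GXU = 52°  [△XUG]

∠GXU = 52°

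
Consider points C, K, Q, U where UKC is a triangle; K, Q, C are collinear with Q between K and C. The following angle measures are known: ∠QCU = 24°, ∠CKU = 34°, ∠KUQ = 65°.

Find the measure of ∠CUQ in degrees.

∠CUQ = 57°

1. ∠QKU = 34°  [Q on ray KC]
2. ∠KQU = 81°  [△UKQ]
3. ∠CQU = 99°  [linear pair at Q on KC]
4. ∠CUQ = 57°  [△UQC]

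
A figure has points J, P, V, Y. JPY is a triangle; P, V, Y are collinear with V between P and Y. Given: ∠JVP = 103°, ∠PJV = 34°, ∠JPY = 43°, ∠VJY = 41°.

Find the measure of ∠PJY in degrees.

1. ∠JVY = 77°  [linear pair at V on PY]
2. ∠JYV = 62°  [△JVY]
3. ∠JYP = 62°  [V on ray YP]
4. ∠PJY = 75°  [△JPY]

∠PJY = 75°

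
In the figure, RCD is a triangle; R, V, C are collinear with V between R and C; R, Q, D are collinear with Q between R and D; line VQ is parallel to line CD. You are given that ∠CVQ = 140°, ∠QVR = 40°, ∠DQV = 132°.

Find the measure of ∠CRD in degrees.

∠CRD = 92°

1. ∠RQV = 48°  [linear pair at Q on RD]
2. ∠QRV = 92°  [△RVQ]
3. ∠CRD = 92°  [V on RC, Q on RD]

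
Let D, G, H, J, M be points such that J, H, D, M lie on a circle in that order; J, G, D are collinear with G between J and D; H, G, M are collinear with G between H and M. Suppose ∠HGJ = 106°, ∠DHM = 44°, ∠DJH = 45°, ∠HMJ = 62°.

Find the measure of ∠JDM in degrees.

∠JDM = 29°

1. ∠DGM = 106°  [vertical angles at G]
2. ∠DMH = 45°  [same arc HD]
3. ∠JDM = 29°  [△DGM]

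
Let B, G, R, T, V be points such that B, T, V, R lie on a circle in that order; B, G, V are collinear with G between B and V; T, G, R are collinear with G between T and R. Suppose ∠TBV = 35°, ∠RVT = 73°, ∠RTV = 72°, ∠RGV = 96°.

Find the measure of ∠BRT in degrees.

∠BRT = 24°

1. ∠RBV = 72°  [same arc VR]
2. ∠BGR = 84°  [linear pair at G on BV]
3. ∠BRT = 24°  [△BGR]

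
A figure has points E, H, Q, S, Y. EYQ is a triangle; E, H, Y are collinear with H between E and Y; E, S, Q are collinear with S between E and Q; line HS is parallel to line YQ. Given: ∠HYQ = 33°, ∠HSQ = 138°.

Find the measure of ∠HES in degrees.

∠HES = 105°

1. ∠EYQ = 33°  [H on ray YE]
2. ∠ESH = 42°  [linear pair at S on EQ]
3. ∠EHS = 33°  [HS∥YQ, corresponding at H]
4. ∠HES = 105°  [△EHS]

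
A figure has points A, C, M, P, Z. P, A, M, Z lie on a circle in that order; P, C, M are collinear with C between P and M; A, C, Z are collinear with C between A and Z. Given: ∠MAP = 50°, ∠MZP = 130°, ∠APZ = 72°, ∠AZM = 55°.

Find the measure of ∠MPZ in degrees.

1. ∠AMZ = 108°  [cyclic PAMZ, opposite ∠P+∠M]
2. ∠MAZ = 17°  [△AMZ]
3. ∠MPZ = 17°  [same arc MZ]

∠MPZ = 17°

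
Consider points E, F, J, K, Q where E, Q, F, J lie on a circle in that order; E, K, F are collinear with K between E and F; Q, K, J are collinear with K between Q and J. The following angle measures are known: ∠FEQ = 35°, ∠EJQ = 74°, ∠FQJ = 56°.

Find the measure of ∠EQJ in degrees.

1. ∠FJQ = 35°  [same arc QF]
2. ∠JFQ = 89°  [△QFJ]
3. ∠JEQ = 91°  [cyclic EQFJ, opposite ∠E+∠F]
4. ∠EQJ = 15°  [△EQJ]

∠EQJ = 15°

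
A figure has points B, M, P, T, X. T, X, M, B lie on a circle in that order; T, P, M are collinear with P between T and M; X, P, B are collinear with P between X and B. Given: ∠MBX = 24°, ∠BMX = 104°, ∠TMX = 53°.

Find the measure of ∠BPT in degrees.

∠BPT = 75°

1. ∠BXM = 52°  [△XMB]
2. ∠TBX = 53°  [same arc TX]
3. ∠BTM = 52°  [same arc MB]
4. ∠BPT = 75°  [△TPB]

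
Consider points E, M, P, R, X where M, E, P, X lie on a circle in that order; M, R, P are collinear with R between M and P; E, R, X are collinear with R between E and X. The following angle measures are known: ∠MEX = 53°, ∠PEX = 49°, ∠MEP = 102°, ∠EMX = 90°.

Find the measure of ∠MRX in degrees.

∠MRX = 94°

1. ∠EXM = 37°  [△MEX]
2. ∠PMX = 49°  [same arc PX]
3. ∠MRX = 94°  [△MRX]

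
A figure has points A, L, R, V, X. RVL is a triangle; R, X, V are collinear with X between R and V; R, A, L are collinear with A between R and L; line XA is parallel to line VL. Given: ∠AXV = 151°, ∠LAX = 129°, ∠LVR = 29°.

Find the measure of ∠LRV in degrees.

1. ∠AXR = 29°  [linear pair at X on RV]
2. ∠RAX = 51°  [linear pair at A on RL]
3. ∠ARX = 100°  [△RXA]
4. ∠LRV = 100°  [X on RV, A on RL]

∠LRV = 100°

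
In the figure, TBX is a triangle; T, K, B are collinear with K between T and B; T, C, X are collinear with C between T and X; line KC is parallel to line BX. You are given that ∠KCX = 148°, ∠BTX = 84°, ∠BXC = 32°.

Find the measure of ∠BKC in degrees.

∠BKC = 116°

1. ∠KCT = 32°  [linear pair at C on TX]
2. ∠CTK = 84°  [K on TB, C on TX]
3. ∠CKT = 64°  [△TKC]
4. ∠BKC = 116°  [linear pair at K on TB]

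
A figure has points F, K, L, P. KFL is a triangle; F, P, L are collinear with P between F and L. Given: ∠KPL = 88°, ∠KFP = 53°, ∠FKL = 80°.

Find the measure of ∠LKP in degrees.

1. ∠KFL = 53°  [P on ray FL]
2. ∠FLK = 47°  [△KFL]
3. ∠KLP = 47°  [P on ray LF]
4. ∠LKP = 45°  [△KPL]

∠LKP = 45°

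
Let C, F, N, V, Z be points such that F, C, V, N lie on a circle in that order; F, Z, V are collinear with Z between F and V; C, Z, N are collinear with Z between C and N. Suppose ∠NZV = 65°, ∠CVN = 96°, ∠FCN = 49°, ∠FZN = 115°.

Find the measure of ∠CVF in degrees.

∠CVF = 47°

1. ∠CFN = 84°  [cyclic FCVN, opposite ∠F+∠V]
2. ∠CNF = 47°  [△FCN]
3. ∠CVF = 47°  [same arc FC]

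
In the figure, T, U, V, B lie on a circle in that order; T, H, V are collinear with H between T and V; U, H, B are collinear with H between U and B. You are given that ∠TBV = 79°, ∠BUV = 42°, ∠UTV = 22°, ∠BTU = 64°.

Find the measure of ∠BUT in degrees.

∠BUT = 59°

1. ∠BTV = 42°  [same arc VB]
2. ∠BVT = 59°  [△TVB]
3. ∠BUT = 59°  [same arc TB]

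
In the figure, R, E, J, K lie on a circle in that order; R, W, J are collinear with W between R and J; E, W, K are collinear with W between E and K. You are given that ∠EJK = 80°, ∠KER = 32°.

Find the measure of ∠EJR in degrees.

∠EJR = 48°

1. ∠ERK = 100°  [cyclic REJK, opposite ∠R+∠J]
2. ∠EKR = 48°  [△REK]
3. ∠EJR = 48°  [same arc RE]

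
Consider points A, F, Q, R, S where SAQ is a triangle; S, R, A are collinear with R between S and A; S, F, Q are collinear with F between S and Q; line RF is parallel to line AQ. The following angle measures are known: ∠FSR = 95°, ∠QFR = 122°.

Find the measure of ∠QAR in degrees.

1. ∠RFS = 58°  [linear pair at F on SQ]
2. ∠FRS = 27°  [△SRF]
3. ∠ARF = 153°  [linear pair at R on SA]
4. ∠QAR = 27°  [RF∥AQ, co-interior at A–R]

∠QAR = 27°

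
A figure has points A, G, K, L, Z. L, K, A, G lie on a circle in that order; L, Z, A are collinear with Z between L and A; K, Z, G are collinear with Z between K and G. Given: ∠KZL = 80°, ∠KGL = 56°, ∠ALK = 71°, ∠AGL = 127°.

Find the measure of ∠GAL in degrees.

1. ∠AZG = 80°  [vertical angles at Z]
2. ∠AGK = 71°  [same arc KA]
3. ∠GAL = 29°  [△AZG]

∠GAL = 29°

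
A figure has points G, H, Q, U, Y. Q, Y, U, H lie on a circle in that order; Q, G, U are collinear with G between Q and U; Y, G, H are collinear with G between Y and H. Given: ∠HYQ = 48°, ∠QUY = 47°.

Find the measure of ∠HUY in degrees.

1. ∠QHY = 47°  [same arc QY]
2. ∠HQY = 85°  [△QYH]
3. ∠HUY = 95°  [cyclic QYUH, opposite ∠Q+∠U]

∠HUY = 95°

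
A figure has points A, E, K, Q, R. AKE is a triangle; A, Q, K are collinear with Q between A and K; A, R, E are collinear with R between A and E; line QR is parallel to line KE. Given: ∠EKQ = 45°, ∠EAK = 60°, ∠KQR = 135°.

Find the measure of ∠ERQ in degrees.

1. ∠AKE = 45°  [Q on ray KA]
2. ∠AEK = 75°  [△AKE]
3. ∠ARQ = 75°  [QR∥KE, corresponding at R]
4. ∠ERQ = 105°  [linear pair at R on AE]

∠ERQ = 105°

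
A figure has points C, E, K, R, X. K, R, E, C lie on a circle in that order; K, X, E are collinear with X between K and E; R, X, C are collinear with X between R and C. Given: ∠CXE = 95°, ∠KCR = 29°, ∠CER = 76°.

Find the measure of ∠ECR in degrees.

1. ∠KXR = 95°  [vertical angles at X]
2. ∠KER = 29°  [same arc KR]
3. ∠EXR = 85°  [linear pair at X on KE]
4. ∠CRE = 66°  [△RXE]
5. ∠ECR = 38°  [△REC]

∠ECR = 38°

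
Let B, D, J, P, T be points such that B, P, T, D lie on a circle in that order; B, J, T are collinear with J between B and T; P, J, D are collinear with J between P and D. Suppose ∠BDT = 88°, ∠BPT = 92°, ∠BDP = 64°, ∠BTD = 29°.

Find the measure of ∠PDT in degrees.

∠PDT = 24°

1. ∠BTP = 64°  [same arc BP]
2. ∠PBT = 24°  [△BPT]
3. ∠PDT = 24°  [same arc PT]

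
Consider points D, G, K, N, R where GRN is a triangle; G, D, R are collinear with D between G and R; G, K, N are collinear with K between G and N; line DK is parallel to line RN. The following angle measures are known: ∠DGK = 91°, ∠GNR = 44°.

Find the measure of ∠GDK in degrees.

∠GDK = 45°

1. ∠NGR = 91°  [D on GR, K on GN]
2. ∠GRN = 45°  [△GRN]
3. ∠GDK = 45°  [DK∥RN, corresponding at D]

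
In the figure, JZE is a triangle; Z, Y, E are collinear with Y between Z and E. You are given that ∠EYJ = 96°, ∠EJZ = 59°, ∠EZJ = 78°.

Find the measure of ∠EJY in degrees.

∠EJY = 41°

1. ∠JEZ = 43°  [△JZE]
2. ∠JEY = 43°  [Y on ray EZ]
3. ∠EJY = 41°  [△JYE]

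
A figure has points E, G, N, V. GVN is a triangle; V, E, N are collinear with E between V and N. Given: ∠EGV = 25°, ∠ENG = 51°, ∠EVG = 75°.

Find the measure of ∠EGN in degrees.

∠EGN = 29°

1. ∠GEV = 80°  [△GVE]
2. ∠GEN = 100°  [linear pair at E on VN]
3. ∠EGN = 29°  [△GEN]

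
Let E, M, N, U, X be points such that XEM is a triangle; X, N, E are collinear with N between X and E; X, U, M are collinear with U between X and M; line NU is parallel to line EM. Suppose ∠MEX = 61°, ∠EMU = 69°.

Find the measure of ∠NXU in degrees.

1. ∠EMX = 69°  [U on ray MX]
2. ∠EXM = 50°  [△XEM]
3. ∠NXU = 50°  [N on XE, U on XM]

∠NXU = 50°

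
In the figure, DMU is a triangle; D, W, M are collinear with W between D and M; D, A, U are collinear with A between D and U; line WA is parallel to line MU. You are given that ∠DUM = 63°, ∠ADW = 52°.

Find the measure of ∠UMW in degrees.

1. ∠DAW = 63°  [WA∥MU, corresponding at A]
2. ∠AWD = 65°  [△DWA]
3. ∠AWM = 115°  [linear pair at W on DM]
4. ∠UMW = 65°  [WA∥MU, co-interior at M–W]

∠UMW = 65°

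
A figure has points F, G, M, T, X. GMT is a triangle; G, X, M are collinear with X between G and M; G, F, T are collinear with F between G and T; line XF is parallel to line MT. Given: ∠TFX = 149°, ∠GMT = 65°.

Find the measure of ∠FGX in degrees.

∠FGX = 84°

1. ∠GFX = 31°  [linear pair at F on GT]
2. ∠FXG = 65°  [XF∥MT, corresponding at X]
3. ∠FGX = 84°  [△GXF]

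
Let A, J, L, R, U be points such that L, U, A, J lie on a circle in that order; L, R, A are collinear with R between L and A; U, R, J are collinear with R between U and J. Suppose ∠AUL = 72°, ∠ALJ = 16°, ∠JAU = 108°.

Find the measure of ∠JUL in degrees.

∠JUL = 56°

1. ∠AJL = 108°  [cyclic LUAJ, opposite ∠U+∠J]
2. ∠JAL = 56°  [△LAJ]
3. ∠JUL = 56°  [same arc LJ]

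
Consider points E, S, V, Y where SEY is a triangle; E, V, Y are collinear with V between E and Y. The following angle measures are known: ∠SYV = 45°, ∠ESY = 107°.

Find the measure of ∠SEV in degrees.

1. ∠EYS = 45°  [V on ray YE]
2. ∠SEY = 28°  [△SEY]
3. ∠SEV = 28°  [V on ray EY]

∠SEV = 28°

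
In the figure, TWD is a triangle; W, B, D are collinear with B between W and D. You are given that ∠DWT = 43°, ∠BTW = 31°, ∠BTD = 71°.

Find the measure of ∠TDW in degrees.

1. ∠BWT = 43°  [B on ray WD]
2. ∠TBW = 106°  [△TWB]
3. ∠DBT = 74°  [linear pair at B on WD]
4. ∠BDT = 35°  [△TBD]
5. ∠TDW = 35°  [B on ray DW]

∠TDW = 35°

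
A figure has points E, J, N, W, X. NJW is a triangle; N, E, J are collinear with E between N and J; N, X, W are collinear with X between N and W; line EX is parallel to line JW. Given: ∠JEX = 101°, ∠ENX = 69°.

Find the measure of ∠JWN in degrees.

∠JWN = 32°

1. ∠NEX = 79°  [linear pair at E on NJ]
2. ∠EXN = 32°  [△NEX]
3. ∠JWN = 32°  [EX∥JW, corresponding at X]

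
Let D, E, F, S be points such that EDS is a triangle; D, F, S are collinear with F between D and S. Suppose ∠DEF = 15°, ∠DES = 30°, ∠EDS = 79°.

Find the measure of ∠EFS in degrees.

1. ∠EDF = 79°  [F on ray DS]
2. ∠DFE = 86°  [△EDF]
3. ∠EFS = 94°  [linear pair at F on DS]

∠EFS = 94°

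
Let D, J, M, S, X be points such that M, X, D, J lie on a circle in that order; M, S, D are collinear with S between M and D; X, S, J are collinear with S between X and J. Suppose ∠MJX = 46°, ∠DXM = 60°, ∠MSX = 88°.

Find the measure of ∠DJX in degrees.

∠DJX = 74°

1. ∠MDX = 46°  [same arc MX]
2. ∠DMX = 74°  [△MXD]
3. ∠DJX = 74°  [same arc XD]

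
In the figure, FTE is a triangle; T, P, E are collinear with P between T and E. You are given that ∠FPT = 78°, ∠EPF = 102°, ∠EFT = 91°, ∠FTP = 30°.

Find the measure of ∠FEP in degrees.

∠FEP = 59°

1. ∠ETF = 30°  [P on ray TE]
2. ∠FET = 59°  [△FTE]
3. ∠FEP = 59°  [P on ray ET]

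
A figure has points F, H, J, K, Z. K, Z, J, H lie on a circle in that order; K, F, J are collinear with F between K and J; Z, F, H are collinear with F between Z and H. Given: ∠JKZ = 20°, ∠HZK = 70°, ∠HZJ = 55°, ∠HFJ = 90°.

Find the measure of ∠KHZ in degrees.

1. ∠HKJ = 55°  [same arc JH]
2. ∠HFK = 90°  [linear pair at F on KJ]
3. ∠KHZ = 35°  [△KFH]

∠KHZ = 35°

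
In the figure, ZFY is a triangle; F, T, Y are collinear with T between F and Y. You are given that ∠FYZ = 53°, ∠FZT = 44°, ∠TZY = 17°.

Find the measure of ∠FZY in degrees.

∠FZY = 61°

1. ∠TYZ = 53°  [T on ray YF]
2. ∠YTZ = 110°  [△ZTY]
3. ∠FTZ = 70°  [linear pair at T on FY]
4. ∠TFZ = 66°  [△ZFT]
5. ∠YFZ = 66°  [T on ray FY]
6. ∠FZY = 61°  [△ZFY]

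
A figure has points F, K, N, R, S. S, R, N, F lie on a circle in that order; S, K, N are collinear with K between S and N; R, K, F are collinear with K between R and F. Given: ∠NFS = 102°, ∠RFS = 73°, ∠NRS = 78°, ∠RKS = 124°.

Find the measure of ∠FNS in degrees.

∠FNS = 27°

1. ∠RNS = 73°  [same arc SR]
2. ∠NSR = 29°  [△SRN]
3. ∠FKN = 124°  [vertical angles at K]
4. ∠NFR = 29°  [same arc RN]
5. ∠FNS = 27°  [△NKF]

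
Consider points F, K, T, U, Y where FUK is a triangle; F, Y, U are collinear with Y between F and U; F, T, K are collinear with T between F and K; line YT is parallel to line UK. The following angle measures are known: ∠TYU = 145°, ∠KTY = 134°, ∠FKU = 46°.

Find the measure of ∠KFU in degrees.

1. ∠FYT = 35°  [linear pair at Y on FU]
2. ∠FTY = 46°  [linear pair at T on FK]
3. ∠TFY = 99°  [△FYT]
4. ∠KFU = 99°  [Y on FU, T on FK]

∠KFU = 99°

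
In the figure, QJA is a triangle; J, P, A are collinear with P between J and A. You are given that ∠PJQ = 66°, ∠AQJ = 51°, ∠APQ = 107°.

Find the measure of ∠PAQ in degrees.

1. ∠AJQ = 66°  [P on ray JA]
2. ∠JAQ = 63°  [△QJA]
3. ∠PAQ = 63°  [P on ray AJ]

∠PAQ = 63°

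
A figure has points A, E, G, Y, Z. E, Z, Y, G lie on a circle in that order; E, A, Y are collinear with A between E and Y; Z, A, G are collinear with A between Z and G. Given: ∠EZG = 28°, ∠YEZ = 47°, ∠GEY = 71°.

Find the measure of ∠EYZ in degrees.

1. ∠EAZ = 105°  [△EAZ]
2. ∠GZY = 71°  [same arc YG]
3. ∠YAZ = 75°  [linear pair at A on EY]
4. ∠EYZ = 34°  [△ZAY]

∠EYZ = 34°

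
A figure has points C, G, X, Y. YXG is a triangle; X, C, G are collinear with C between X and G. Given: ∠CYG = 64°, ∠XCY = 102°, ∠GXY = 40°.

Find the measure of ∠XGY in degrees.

∠XGY = 38°

1. ∠GCY = 78°  [linear pair at C on XG]
2. ∠CGY = 38°  [△YCG]
3. ∠XGY = 38°  [C on ray GX]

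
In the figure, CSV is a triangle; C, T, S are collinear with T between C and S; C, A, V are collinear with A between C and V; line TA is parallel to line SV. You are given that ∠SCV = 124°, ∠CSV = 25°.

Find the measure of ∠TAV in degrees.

1. ∠CVS = 31°  [△CSV]
2. ∠CAT = 31°  [TA∥SV, corresponding at A]
3. ∠TAV = 149°  [linear pair at A on CV]

∠TAV = 149°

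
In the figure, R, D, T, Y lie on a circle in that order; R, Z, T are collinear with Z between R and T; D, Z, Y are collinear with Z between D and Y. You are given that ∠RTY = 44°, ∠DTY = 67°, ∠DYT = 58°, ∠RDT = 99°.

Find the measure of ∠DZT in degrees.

∠DZT = 102°

1. ∠TDY = 55°  [△DTY]
2. ∠DRT = 58°  [same arc DT]
3. ∠DTR = 23°  [△RDT]
4. ∠DZT = 102°  [△DZT]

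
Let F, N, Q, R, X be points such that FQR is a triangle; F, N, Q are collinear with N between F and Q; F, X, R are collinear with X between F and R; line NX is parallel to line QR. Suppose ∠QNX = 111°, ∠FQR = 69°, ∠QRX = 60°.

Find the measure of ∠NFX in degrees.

∠NFX = 51°

1. ∠FRQ = 60°  [X on ray RF]
2. ∠QFR = 51°  [△FQR]
3. ∠NFX = 51°  [N on FQ, X on FR]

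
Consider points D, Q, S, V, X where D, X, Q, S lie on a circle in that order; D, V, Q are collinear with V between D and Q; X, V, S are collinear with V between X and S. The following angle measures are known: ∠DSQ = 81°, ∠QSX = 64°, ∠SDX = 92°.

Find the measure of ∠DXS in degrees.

1. ∠DXQ = 99°  [cyclic DXQS, opposite ∠X+∠S]
2. ∠QDX = 64°  [same arc XQ]
3. ∠DQX = 17°  [△DXQ]
4. ∠DSX = 17°  [same arc DX]
5. ∠DXS = 71°  [△DXS]

∠DXS = 71°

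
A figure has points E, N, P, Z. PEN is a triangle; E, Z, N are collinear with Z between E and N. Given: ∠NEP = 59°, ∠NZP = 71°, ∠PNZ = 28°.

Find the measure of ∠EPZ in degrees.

∠EPZ = 12°

1. ∠PEZ = 59°  [Z on ray EN]
2. ∠EZP = 109°  [linear pair at Z on EN]
3. ∠EPZ = 12°  [△PEZ]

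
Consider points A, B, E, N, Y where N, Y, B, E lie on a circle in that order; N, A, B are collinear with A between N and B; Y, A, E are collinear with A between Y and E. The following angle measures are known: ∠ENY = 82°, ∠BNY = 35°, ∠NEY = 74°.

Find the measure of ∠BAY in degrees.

∠BAY = 59°

1. ∠EYN = 24°  [△NYE]
2. ∠NAY = 121°  [△NAY]
3. ∠BAY = 59°  [linear pair at A on NB]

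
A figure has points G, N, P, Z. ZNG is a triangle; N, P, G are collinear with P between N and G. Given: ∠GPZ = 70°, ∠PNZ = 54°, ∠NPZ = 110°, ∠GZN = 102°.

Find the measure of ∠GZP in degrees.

∠GZP = 86°

1. ∠GNZ = 54°  [P on ray NG]
2. ∠NGZ = 24°  [△ZNG]
3. ∠PGZ = 24°  [P on ray GN]
4. ∠GZP = 86°  [△ZPG]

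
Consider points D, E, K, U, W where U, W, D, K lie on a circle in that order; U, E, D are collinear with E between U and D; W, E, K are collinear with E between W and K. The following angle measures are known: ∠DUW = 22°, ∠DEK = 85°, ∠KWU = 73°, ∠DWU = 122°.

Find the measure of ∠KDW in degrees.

∠KDW = 109°

1. ∠UDW = 36°  [△UWD]
2. ∠UKW = 36°  [same arc UW]
3. ∠KUW = 71°  [△UWK]
4. ∠KDW = 109°  [cyclic UWDK, opposite ∠U+∠D]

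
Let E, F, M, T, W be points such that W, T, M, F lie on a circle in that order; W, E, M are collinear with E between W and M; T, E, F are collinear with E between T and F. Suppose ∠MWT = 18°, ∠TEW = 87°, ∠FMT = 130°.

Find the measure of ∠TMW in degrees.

1. ∠MFT = 18°  [same arc TM]
2. ∠MET = 93°  [linear pair at E on WM]
3. ∠FTM = 32°  [△TMF]
4. ∠TMW = 55°  [△TEM]

∠TMW = 55°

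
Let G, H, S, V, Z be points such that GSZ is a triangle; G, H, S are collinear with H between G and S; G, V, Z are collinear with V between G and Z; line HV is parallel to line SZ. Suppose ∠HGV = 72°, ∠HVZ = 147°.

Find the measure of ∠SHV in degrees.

∠SHV = 105°

1. ∠GVH = 33°  [linear pair at V on GZ]
2. ∠GHV = 75°  [△GHV]
3. ∠SHV = 105°  [linear pair at H on GS]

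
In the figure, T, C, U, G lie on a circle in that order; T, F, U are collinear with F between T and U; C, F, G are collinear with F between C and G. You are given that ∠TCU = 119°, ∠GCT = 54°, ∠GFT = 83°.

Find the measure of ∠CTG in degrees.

∠CTG = 94°

1. ∠TGU = 61°  [cyclic TCUG, opposite ∠C+∠G]
2. ∠GUT = 54°  [same arc TG]
3. ∠GTU = 65°  [△TUG]
4. ∠CGT = 32°  [△TFG]
5. ∠CTG = 94°  [△TCG]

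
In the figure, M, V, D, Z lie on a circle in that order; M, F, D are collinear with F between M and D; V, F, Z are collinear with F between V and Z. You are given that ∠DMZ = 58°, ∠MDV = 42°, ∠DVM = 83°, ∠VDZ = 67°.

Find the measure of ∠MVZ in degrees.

∠MVZ = 25°

1. ∠MZV = 42°  [same arc MV]
2. ∠VMZ = 113°  [cyclic MVDZ, opposite ∠M+∠D]
3. ∠MVZ = 25°  [△MVZ]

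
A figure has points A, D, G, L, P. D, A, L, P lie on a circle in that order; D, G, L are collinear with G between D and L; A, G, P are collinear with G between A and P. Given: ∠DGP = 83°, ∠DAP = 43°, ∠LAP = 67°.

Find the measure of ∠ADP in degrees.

1. ∠LDP = 67°  [same arc LP]
2. ∠APD = 30°  [△DGP]
3. ∠ADP = 107°  [△DAP]

∠ADP = 107°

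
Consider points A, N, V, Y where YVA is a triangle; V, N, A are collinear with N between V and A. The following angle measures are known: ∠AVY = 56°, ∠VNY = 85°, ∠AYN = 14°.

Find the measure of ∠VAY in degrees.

1. ∠ANY = 95°  [linear pair at N on VA]
2. ∠NAY = 71°  [△YNA]
3. ∠VAY = 71°  [N on ray AV]

∠VAY = 71°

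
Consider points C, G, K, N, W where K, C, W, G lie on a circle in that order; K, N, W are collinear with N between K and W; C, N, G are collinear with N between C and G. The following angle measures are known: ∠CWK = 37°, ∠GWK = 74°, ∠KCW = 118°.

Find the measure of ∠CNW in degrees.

1. ∠CKW = 25°  [△KCW]
2. ∠GCK = 74°  [same arc KG]
3. ∠CNK = 81°  [△KNC]
4. ∠CNW = 99°  [linear pair at N on KW]

∠CNW = 99°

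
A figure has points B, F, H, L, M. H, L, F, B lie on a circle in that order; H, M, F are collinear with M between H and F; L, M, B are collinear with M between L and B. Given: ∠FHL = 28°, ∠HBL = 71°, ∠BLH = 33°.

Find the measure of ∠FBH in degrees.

1. ∠HFL = 71°  [same arc HL]
2. ∠FLH = 81°  [△HLF]
3. ∠FBH = 99°  [cyclic HLFB, opposite ∠L+∠B]

∠FBH = 99°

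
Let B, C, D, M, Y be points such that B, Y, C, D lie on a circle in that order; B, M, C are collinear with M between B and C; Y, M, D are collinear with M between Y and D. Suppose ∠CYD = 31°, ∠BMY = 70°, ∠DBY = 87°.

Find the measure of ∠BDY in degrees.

∠BDY = 39°

1. ∠CBD = 31°  [same arc CD]
2. ∠CMD = 70°  [vertical angles at M]
3. ∠BMD = 110°  [linear pair at M on BC]
4. ∠BDY = 39°  [△BMD]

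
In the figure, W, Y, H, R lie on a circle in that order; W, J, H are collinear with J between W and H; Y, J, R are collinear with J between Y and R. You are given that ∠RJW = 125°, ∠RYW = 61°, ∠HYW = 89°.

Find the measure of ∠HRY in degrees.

1. ∠HJR = 55°  [linear pair at J on WH]
2. ∠RHW = 61°  [same arc WR]
3. ∠HRY = 64°  [△HJR]

∠HRY = 64°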